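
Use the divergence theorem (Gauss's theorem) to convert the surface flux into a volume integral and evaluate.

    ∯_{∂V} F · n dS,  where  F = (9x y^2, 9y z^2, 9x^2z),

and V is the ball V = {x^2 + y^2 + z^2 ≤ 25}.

By the divergence theorem,

    ∯_{∂V} F · n dS = ∭_V (∇ · F) dV.

Compute the divergence:
    ∇ · F = ∂F_x/∂x + ∂F_y/∂y + ∂F_z/∂z = 9y^2 + 9z^2 + 9x^2 = 9x^2 + 9y^2 + 9z^2.

In spherical coordinates, x = ρ sin(φ) cos(θ), y = ρ sin(φ) sin(θ), z = ρ cos(φ), dV = ρ^2 sin(φ) dρ dφ dθ, with 0 ≤ ρ ≤ 5, 0 ≤ φ ≤ π, 0 ≤ θ ≤ 2π.

The integrand, after substitution and multiplying by the volume element, becomes (9ρ^2) · ρ^2 sin(φ), so

    ∭_V (∇·F) dV = ∫_0^{2π} ∫_0^{π} ∫_0^{5} (9ρ^2) · ρ^2 sin(φ) dρ dφ dθ.

Inner (ρ from 0 to 5): 5625sin(φ).
Middle (φ from 0 to π): 11250.
Outer (θ from 0 to 2π): 22500π.

Therefore ∯_{∂V} F · n dS = 22500π.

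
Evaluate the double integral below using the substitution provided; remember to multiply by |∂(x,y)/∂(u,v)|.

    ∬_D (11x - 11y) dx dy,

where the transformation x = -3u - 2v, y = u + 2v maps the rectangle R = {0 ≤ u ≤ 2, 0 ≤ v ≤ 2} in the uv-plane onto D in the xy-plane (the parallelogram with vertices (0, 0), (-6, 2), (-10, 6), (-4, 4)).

Compute the Jacobian determinant of (x, y) with respect to (u, v):

    ∂(x,y)/∂(u,v) = | -3  -2 | = (-3)(2) - (-2)(1) = -4.
                   | 1  2 |

Its absolute value is |J| = 4 (the area scaling factor).

Substituting x = -3u - 2v, y = u + 2v into the integrand,

    11x - 11y → -44u - 44v,

so the integral becomes

    ∬_R (-44u - 44v) · |J| du dv = ∫_0^2 ∫_0^2 (-176u - 176v) dv du.

Inner (v): -352u - 352.
Outer (u): -1408.

Therefore ∬_D (11x - 11y) dx dy = -1408.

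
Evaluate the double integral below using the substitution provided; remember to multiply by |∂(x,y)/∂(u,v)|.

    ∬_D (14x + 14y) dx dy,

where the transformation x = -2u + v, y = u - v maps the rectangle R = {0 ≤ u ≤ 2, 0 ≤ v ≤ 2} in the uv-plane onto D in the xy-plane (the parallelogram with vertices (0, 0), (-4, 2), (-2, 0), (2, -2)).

Compute the Jacobian determinant of (x, y) with respect to (u, v):

    ∂(x,y)/∂(u,v) = | -2  1 | = (-2)(-1) - (1)(1) = 1.
                   | 1  -1 |

Its absolute value is |J| = 1 (the area scaling factor).

Substituting x = -2u + v, y = u - v into the integrand,

    14x + 14y → -14u,

so the integral becomes

    ∬_R (-14u) · |J| du dv = ∫_0^2 ∫_0^2 (-14u) dv du.

Inner (v): -28u.
Outer (u): -56.

Therefore ∬_D (14x + 14y) dx dy = -56.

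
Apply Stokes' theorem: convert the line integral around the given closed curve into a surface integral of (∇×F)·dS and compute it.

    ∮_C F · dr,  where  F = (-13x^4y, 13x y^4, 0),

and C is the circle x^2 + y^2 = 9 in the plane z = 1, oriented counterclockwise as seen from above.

Let S be the flat disk x^2 + y^2 ≤ 9 in the plane z = 1, with upward unit normal n̂ = ẑ. By Stokes' theorem,

    ∮_C F · dr = ∬_S (∇ × F) · n̂ dS = ∬_D (curl F)_z dA,

where D is the disk x^2 + y^2 ≤ 9.

Compute the curl of F = (-13x^4y, 13x y^4, 0):
    (∇ × F)_x = ∂F_z/∂y - ∂F_y/∂z = 0,
    (∇ × F)_y = ∂F_x/∂z - ∂F_z/∂x = 0,
    (∇ × F)_z = ∂F_y/∂x - ∂F_x/∂y = 13x^4 + 13y^4.

On z = 1, (curl F)_z = 13x^4 + 13y^4.

Convert to polar (x = r cos θ, y = r sin θ, dA = r dr dθ); the integrand becomes 13r^4(sin(θ)^4 + cos(θ)^4), so

    ∬_D (curl F)_z dA = ∫_0^{2π} ∫_0^{3} (13r^4(sin(θ)^4 + cos(θ)^4)) · r dr dθ.

Inner (r from 0 to 3): 3159sin(θ)^4/2 + 3159cos(θ)^4/2.
Outer (θ from 0 to 2π): 9477π/4.

Therefore ∮_C F · dr = 9477π/4.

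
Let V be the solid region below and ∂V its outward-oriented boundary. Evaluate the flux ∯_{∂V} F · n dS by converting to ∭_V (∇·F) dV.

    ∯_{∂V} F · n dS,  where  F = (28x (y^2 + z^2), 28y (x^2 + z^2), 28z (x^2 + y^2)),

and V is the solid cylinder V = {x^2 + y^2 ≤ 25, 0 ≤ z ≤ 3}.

By the divergence theorem,

    ∯_{∂V} F · n dS = ∭_V (∇ · F) dV.

Compute the divergence:
    ∇ · F = ∂F_x/∂x + ∂F_y/∂y + ∂F_z/∂z = 28y^2 + 28z^2 + 28x^2 + 28z^2 + 28x^2 + 28y^2 = 56x^2 + 56y^2 + 56z^2.

In cylindrical coordinates, x = r cos(θ), y = r sin(θ), z = z, dV = r dr dθ dz, with 0 ≤ r ≤ 5, 0 ≤ θ ≤ 2π, 0 ≤ z ≤ 3.

The integrand, after substitution and multiplying by the volume element, becomes (56r^2 + 56z^2) · r, so

    ∭_V (∇·F) dV = ∫_0^{2π} ∫_0^{5} ∫_0^{3} (56r^2 + 56z^2) · r dz dr dθ.

Inner (z from 0 to 3): 168r (r^2 + 3).
Middle (r from 0 to 5): 32550.
Outer (θ from 0 to 2π): 65100π.

Therefore ∯_{∂V} F · n dS = 65100π.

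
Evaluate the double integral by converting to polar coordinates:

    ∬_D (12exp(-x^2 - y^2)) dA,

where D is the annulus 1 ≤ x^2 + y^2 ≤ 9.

The region D is 1 ≤ r ≤ 3, 0 ≤ θ ≤ 2π in polar coordinates, where x = r cos(θ), y = r sin(θ), and dA = r dr dθ.

Under the substitution, the integrand becomes 12exp(-r^2), so

    ∬_D (12exp(-x^2 - y^2)) dA = ∫_{0}^{2π} ∫_{1}^{3} (12exp(-r^2)) · r dr dθ.

Inner integral (in r): ∫_{1}^{3} (12exp(-r^2)) · r dr = -(6 - 6exp(8))exp(-9).

Outer integral (in θ): ∫_{0}^{2π} (-(6 - 6exp(8))exp(-9)) dθ = -12π (1 - exp(8))exp(-9).

Therefore ∬_D (12exp(-x^2 - y^2)) dA = -12π (1 - exp(8))exp(-9).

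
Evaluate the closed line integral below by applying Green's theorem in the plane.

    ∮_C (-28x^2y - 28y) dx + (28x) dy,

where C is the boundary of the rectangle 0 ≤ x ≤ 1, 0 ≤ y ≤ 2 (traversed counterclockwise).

Green's theorem converts the closed line integral into a double integral over the enclosed region D:

    ∮_C P dx + Q dy = ∬_D (∂Q/∂x - ∂P/∂y) dA.

Here P = -28x^2y - 28y, Q = 28x, so

    ∂Q/∂x = 28,    ∂P/∂y = -28x^2 - 28,
    ∂Q/∂x - ∂P/∂y = 28x^2 + 56.

D is the region 0 ≤ x ≤ 1, 0 ≤ y ≤ 2. Evaluating the double integral:

    ∬_D (28x^2 + 56) dA = ∫_0^{1} ∫_0^{2} (28x^2 + 56) dy dx.

Inner (y from 0 to 2): 56x^2 + 112.
Outer (x from 0 to 1): 392/3.

Therefore ∮_C P dx + Q dy = 392/3.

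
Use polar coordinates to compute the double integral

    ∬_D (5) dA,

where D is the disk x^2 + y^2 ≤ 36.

The region D is 0 ≤ r ≤ 6, 0 ≤ θ ≤ 2π in polar coordinates, where x = r cos(θ), y = r sin(θ), and dA = r dr dθ.

Under the substitution, the integrand becomes 5, so

    ∬_D (5) dA = ∫_{0}^{2π} ∫_{0}^{6} (5) · r dr dθ.

Inner integral (in r): ∫_{0}^{6} (5) · r dr = 90.

Outer integral (in θ): ∫_{0}^{2π} (90) dθ = 180π.

Therefore ∬_D (5) dA = 180π.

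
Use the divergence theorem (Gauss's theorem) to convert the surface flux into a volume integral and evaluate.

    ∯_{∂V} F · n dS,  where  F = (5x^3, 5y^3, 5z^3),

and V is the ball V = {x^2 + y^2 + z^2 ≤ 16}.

By the divergence theorem,

    ∯_{∂V} F · n dS = ∭_V (∇ · F) dV.

Compute the divergence:
    ∇ · F = ∂F_x/∂x + ∂F_y/∂y + ∂F_z/∂z = 15x^2 + 15y^2 + 15z^2.

In spherical coordinates, x = ρ sin(φ) cos(θ), y = ρ sin(φ) sin(θ), z = ρ cos(φ), dV = ρ^2 sin(φ) dρ dφ dθ, with 0 ≤ ρ ≤ 4, 0 ≤ φ ≤ π, 0 ≤ θ ≤ 2π.

The integrand, after substitution and multiplying by the volume element, becomes (15ρ^2) · ρ^2 sin(φ), so

    ∭_V (∇·F) dV = ∫_0^{2π} ∫_0^{π} ∫_0^{4} (15ρ^2) · ρ^2 sin(φ) dρ dφ dθ.

Inner (ρ from 0 to 4): 3072sin(φ).
Middle (φ from 0 to π): 6144.
Outer (θ from 0 to 2π): 12288π.

Therefore ∯_{∂V} F · n dS = 12288π.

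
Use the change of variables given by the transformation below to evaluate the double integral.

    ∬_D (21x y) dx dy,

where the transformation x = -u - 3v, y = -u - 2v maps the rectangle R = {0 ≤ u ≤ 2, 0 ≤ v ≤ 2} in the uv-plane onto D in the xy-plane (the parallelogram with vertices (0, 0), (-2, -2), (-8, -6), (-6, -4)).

Compute the Jacobian determinant of (x, y) with respect to (u, v):

    ∂(x,y)/∂(u,v) = | -1  -3 | = (-1)(-2) - (-3)(-1) = -1.
                   | -1  -2 |

Its absolute value is |J| = 1 (the area scaling factor).

Substituting x = -u - 3v, y = -u - 2v into the integrand,

    21x y → 21u^2 + 105u v + 126v^2,

so the integral becomes

    ∬_R (21u^2 + 105u v + 126v^2) · |J| du dv = ∫_0^2 ∫_0^2 (21u^2 + 105u v + 126v^2) dv du.

Inner (v): 42u^2 + 210u + 336.
Outer (u): 1204.

Therefore ∬_D (21x y) dx dy = 1204.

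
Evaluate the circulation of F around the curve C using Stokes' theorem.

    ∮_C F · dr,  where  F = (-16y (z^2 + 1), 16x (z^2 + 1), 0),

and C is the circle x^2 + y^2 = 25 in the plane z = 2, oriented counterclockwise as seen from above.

Let S be the flat disk x^2 + y^2 ≤ 25 in the plane z = 2, with upward unit normal n̂ = ẑ. By Stokes' theorem,

    ∮_C F · dr = ∬_S (∇ × F) · n̂ dS = ∬_D (curl F)_z dA,

where D is the disk x^2 + y^2 ≤ 25.

Compute the curl of F = (-16y (z^2 + 1), 16x (z^2 + 1), 0):
    (∇ × F)_x = ∂F_z/∂y - ∂F_y/∂z = -32x z,
    (∇ × F)_y = ∂F_x/∂z - ∂F_z/∂x = -32y z,
    (∇ × F)_z = ∂F_y/∂x - ∂F_x/∂y = 32z^2 + 32.

On z = 2, (curl F)_z = 160.

Convert to polar (x = r cos θ, y = r sin θ, dA = r dr dθ); the integrand becomes 160, so

    ∬_D (curl F)_z dA = ∫_0^{2π} ∫_0^{5} (160) · r dr dθ.

Inner (r from 0 to 5): 2000.
Outer (θ from 0 to 2π): 4000π.

Therefore ∮_C F · dr = 4000π.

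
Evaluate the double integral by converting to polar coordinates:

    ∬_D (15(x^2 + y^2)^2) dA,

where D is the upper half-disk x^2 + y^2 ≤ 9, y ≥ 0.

The region D is 0 ≤ r ≤ 3, 0 ≤ θ ≤ π in polar coordinates, where x = r cos(θ), y = r sin(θ), and dA = r dr dθ.

Under the substitution, the integrand becomes 15r^4, so

    ∬_D (15(x^2 + y^2)^2) dA = ∫_{0}^{π} ∫_{0}^{3} (15r^4) · r dr dθ.

Inner integral (in r): ∫_{0}^{3} (15r^4) · r dr = 3645/2.

Outer integral (in θ): ∫_{0}^{π} (3645/2) dθ = 3645π/2.

Therefore ∬_D (15(x^2 + y^2)^2) dA = 3645π/2.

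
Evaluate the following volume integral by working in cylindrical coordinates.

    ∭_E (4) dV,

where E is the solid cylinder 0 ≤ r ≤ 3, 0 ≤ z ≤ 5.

In cylindrical coordinates, x = r cos(θ), y = r sin(θ), z = z, and dV = r dr dθ dz.

The integrand becomes 4, so

    ∭_E (4) dV = ∫_{0}^{2π} ∫_{0}^{3} ∫_{0}^{5} (4) · r dz dr dθ.

Inner (z): 20r.
Middle (r from 0 to 3): 90.
Outer (θ): 180π.

Therefore the triple integral equals 180π.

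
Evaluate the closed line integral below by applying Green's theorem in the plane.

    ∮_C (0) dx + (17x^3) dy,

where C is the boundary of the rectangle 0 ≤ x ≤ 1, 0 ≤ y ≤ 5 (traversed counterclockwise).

Green's theorem converts the closed line integral into a double integral over the enclosed region D:

    ∮_C P dx + Q dy = ∬_D (∂Q/∂x - ∂P/∂y) dA.

Here P = 0, Q = 17x^3, so

    ∂Q/∂x = 51x^2,    ∂P/∂y = 0,
    ∂Q/∂x - ∂P/∂y = 51x^2.

D is the region 0 ≤ x ≤ 1, 0 ≤ y ≤ 5. Evaluating the double integral:

    ∬_D (51x^2) dA = ∫_0^{1} ∫_0^{5} (51x^2) dy dx.

Inner (y from 0 to 5): 255x^2.
Outer (x from 0 to 1): 85.

Therefore ∮_C P dx + Q dy = 85.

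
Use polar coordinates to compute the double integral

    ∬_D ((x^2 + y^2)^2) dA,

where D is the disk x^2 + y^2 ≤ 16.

The region D is 0 ≤ r ≤ 4, 0 ≤ θ ≤ 2π in polar coordinates, where x = r cos(θ), y = r sin(θ), and dA = r dr dθ.

Under the substitution, the integrand becomes r^4, so

    ∬_D ((x^2 + y^2)^2) dA = ∫_{0}^{2π} ∫_{0}^{4} (r^4) · r dr dθ.

Inner integral (in r): ∫_{0}^{4} (r^4) · r dr = 2048/3.

Outer integral (in θ): ∫_{0}^{2π} (2048/3) dθ = 4096π/3.

Therefore ∬_D ((x^2 + y^2)^2) dA = 4096π/3.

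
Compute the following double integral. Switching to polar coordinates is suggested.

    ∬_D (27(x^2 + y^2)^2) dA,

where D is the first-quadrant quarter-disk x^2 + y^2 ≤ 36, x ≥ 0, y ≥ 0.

The region D is 0 ≤ r ≤ 6, 0 ≤ θ ≤ π/2 in polar coordinates, where x = r cos(θ), y = r sin(θ), and dA = r dr dθ.

Under the substitution, the integrand becomes 27r^4, so

    ∬_D (27(x^2 + y^2)^2) dA = ∫_{0}^{π/2} ∫_{0}^{6} (27r^4) · r dr dθ.

Inner integral (in r): ∫_{0}^{6} (27r^4) · r dr = 209952.

Outer integral (in θ): ∫_{0}^{π/2} (209952) dθ = 104976π.

Therefore ∬_D (27(x^2 + y^2)^2) dA = 104976π.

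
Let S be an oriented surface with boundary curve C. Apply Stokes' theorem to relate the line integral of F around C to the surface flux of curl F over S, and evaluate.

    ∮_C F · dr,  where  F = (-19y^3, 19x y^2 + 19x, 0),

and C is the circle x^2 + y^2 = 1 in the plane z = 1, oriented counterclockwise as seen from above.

Let S be the flat disk x^2 + y^2 ≤ 1 in the plane z = 1, with upward unit normal n̂ = ẑ. By Stokes' theorem,

    ∮_C F · dr = ∬_S (∇ × F) · n̂ dS = ∬_D (curl F)_z dA,

where D is the disk x^2 + y^2 ≤ 1.

Compute the curl of F = (-19y^3, 19x y^2 + 19x, 0):
    (∇ × F)_x = ∂F_z/∂y - ∂F_y/∂z = 0,
    (∇ × F)_y = ∂F_x/∂z - ∂F_z/∂x = 0,
    (∇ × F)_z = ∂F_y/∂x - ∂F_x/∂y = 76y^2 + 19.

On z = 1, (curl F)_z = 76y^2 + 19.

Convert to polar (x = r cos θ, y = r sin θ, dA = r dr dθ); the integrand becomes 76r^2sin(θ)^2 + 19, so

    ∬_D (curl F)_z dA = ∫_0^{2π} ∫_0^{1} (76r^2sin(θ)^2 + 19) · r dr dθ.

Inner (r from 0 to 1): 19sin(θ)^2 + 19/2.
Outer (θ from 0 to 2π): 38π.

Therefore ∮_C F · dr = 38π.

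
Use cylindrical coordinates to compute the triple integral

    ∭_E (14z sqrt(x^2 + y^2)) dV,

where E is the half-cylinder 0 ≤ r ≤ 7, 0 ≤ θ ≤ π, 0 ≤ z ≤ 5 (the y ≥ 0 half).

In cylindrical coordinates, x = r cos(θ), y = r sin(θ), z = z, and dV = r dr dθ dz.

The integrand becomes 14r z, so

    ∭_E (14z sqrt(x^2 + y^2)) dV = ∫_{0}^{π} ∫_{0}^{7} ∫_{0}^{5} (14r z) · r dz dr dθ.

Inner (z): 175r^2.
Middle (r from 0 to 7): 60025/3.
Outer (θ): 60025π/3.

Therefore the triple integral equals 60025π/3.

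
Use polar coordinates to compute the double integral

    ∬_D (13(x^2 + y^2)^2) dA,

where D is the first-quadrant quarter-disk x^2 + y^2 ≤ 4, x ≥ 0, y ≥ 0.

The region D is 0 ≤ r ≤ 2, 0 ≤ θ ≤ π/2 in polar coordinates, where x = r cos(θ), y = r sin(θ), and dA = r dr dθ.

Under the substitution, the integrand becomes 13r^4, so

    ∬_D (13(x^2 + y^2)^2) dA = ∫_{0}^{π/2} ∫_{0}^{2} (13r^4) · r dr dθ.

Inner integral (in r): ∫_{0}^{2} (13r^4) · r dr = 416/3.

Outer integral (in θ): ∫_{0}^{π/2} (416/3) dθ = 208π/3.

Therefore ∬_D (13(x^2 + y^2)^2) dA = 208π/3.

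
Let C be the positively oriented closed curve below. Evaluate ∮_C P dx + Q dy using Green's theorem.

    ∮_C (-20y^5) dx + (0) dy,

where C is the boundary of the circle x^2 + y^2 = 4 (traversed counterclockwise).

Green's theorem converts the closed line integral into a double integral over the enclosed region D:

    ∮_C P dx + Q dy = ∬_D (∂Q/∂x - ∂P/∂y) dA.

Here P = -20y^5, Q = 0, so

    ∂Q/∂x = 0,    ∂P/∂y = -100y^4,
    ∂Q/∂x - ∂P/∂y = 100y^4.

D is the region x^2 + y^2 ≤ 4. Evaluating the double integral:

In polar coordinates (x = r cos θ, y = r sin θ, dA = r dr dθ) the integrand becomes 100r^4sin(θ)^4, so

    ∬_D (100y^4) dA = ∫_0^{2π} ∫_0^{2} (100r^4sin(θ)^4) · r dr dθ.

Inner (r from 0 to 2): 3200sin(θ)^4/3.
Outer (θ from 0 to 2π): 800π.

Therefore ∮_C P dx + Q dy = 800π.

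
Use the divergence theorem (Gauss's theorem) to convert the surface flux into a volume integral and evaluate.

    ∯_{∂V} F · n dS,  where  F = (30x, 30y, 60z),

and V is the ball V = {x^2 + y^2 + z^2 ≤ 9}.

By the divergence theorem,

    ∯_{∂V} F · n dS = ∭_V (∇ · F) dV.

Compute the divergence:
    ∇ · F = ∂F_x/∂x + ∂F_y/∂y + ∂F_z/∂z = 30 + 30 + 60 = 120.

In spherical coordinates, x = ρ sin(φ) cos(θ), y = ρ sin(φ) sin(θ), z = ρ cos(φ), dV = ρ^2 sin(φ) dρ dφ dθ, with 0 ≤ ρ ≤ 3, 0 ≤ φ ≤ π, 0 ≤ θ ≤ 2π.

The integrand, after substitution and multiplying by the volume element, becomes (120) · ρ^2 sin(φ), so

    ∭_V (∇·F) dV = ∫_0^{2π} ∫_0^{π} ∫_0^{3} (120) · ρ^2 sin(φ) dρ dφ dθ.

Inner (ρ from 0 to 3): 1080sin(φ).
Middle (φ from 0 to π): 2160.
Outer (θ from 0 to 2π): 4320π.

Therefore ∯_{∂V} F · n dS = 4320π.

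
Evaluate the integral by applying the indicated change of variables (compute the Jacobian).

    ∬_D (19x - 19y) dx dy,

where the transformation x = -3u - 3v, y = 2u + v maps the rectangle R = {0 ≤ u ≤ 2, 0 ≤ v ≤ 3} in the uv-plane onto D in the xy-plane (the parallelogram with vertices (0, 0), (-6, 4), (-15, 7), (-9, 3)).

Compute the Jacobian determinant of (x, y) with respect to (u, v):

    ∂(x,y)/∂(u,v) = | -3  -3 | = (-3)(1) - (-3)(2) = 3.
                   | 2  1 |

Its absolute value is |J| = 3 (the area scaling factor).

Substituting x = -3u - 3v, y = 2u + v into the integrand,

    19x - 19y → -95u - 76v,

so the integral becomes

    ∬_R (-95u - 76v) · |J| du dv = ∫_0^2 ∫_0^3 (-285u - 228v) dv du.

Inner (v): -855u - 1026.
Outer (u): -3762.

Therefore ∬_D (19x - 19y) dx dy = -3762.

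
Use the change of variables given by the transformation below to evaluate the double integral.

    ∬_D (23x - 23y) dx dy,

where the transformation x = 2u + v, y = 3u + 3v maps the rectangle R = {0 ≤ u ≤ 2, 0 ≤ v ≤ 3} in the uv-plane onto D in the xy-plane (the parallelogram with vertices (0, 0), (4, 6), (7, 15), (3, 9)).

Compute the Jacobian determinant of (x, y) with respect to (u, v):

    ∂(x,y)/∂(u,v) = | 2  1 | = (2)(3) - (1)(3) = 3.
                   | 3  3 |

Its absolute value is |J| = 3 (the area scaling factor).

Substituting x = 2u + v, y = 3u + 3v into the integrand,

    23x - 23y → -23u - 46v,

so the integral becomes

    ∬_R (-23u - 46v) · |J| du dv = ∫_0^2 ∫_0^3 (-69u - 138v) dv du.

Inner (v): -207u - 621.
Outer (u): -1656.

Therefore ∬_D (23x - 23y) dx dy = -1656.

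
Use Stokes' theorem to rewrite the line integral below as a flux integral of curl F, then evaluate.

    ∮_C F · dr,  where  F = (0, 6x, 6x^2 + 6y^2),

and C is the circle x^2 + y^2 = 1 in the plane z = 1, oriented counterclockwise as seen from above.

Let S be the flat disk x^2 + y^2 ≤ 1 in the plane z = 1, with upward unit normal n̂ = ẑ. By Stokes' theorem,

    ∮_C F · dr = ∬_S (∇ × F) · n̂ dS = ∬_D (curl F)_z dA,

where D is the disk x^2 + y^2 ≤ 1.

Compute the curl of F = (0, 6x, 6x^2 + 6y^2):
    (∇ × F)_x = ∂F_z/∂y - ∂F_y/∂z = 12y,
    (∇ × F)_y = ∂F_x/∂z - ∂F_z/∂x = -12x,
    (∇ × F)_z = ∂F_y/∂x - ∂F_x/∂y = 6.

On z = 1, (curl F)_z = 6.

Convert to polar (x = r cos θ, y = r sin θ, dA = r dr dθ); the integrand becomes 6, so

    ∬_D (curl F)_z dA = ∫_0^{2π} ∫_0^{1} (6) · r dr dθ.

Inner (r from 0 to 1): 3.
Outer (θ from 0 to 2π): 6π.

Therefore ∮_C F · dr = 6π.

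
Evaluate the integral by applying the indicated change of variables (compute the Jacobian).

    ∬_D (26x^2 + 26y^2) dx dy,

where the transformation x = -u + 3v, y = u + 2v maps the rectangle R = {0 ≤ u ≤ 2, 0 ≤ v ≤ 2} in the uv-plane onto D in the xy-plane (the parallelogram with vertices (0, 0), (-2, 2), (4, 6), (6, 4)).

Compute the Jacobian determinant of (x, y) with respect to (u, v):

    ∂(x,y)/∂(u,v) = | -1  3 | = (-1)(2) - (3)(1) = -5.
                   | 1  2 |

Its absolute value is |J| = 5 (the area scaling factor).

Substituting x = -u + 3v, y = u + 2v into the integrand,

    26x^2 + 26y^2 → 52u^2 - 52u v + 338v^2,

so the integral becomes

    ∬_R (52u^2 - 52u v + 338v^2) · |J| du dv = ∫_0^2 ∫_0^2 (260u^2 - 260u v + 1690v^2) dv du.

Inner (v): 520u^2 - 520u + 13520/3.
Outer (u): 9360.

Therefore ∬_D (26x^2 + 26y^2) dx dy = 9360.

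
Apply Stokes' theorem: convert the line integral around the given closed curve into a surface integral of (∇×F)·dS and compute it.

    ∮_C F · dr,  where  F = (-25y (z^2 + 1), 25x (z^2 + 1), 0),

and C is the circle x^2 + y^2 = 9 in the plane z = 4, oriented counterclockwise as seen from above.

Let S be the flat disk x^2 + y^2 ≤ 9 in the plane z = 4, with upward unit normal n̂ = ẑ. By Stokes' theorem,

    ∮_C F · dr = ∬_S (∇ × F) · n̂ dS = ∬_D (curl F)_z dA,

where D is the disk x^2 + y^2 ≤ 9.

Compute the curl of F = (-25y (z^2 + 1), 25x (z^2 + 1), 0):
    (∇ × F)_x = ∂F_z/∂y - ∂F_y/∂z = -50x z,
    (∇ × F)_y = ∂F_x/∂z - ∂F_z/∂x = -50y z,
    (∇ × F)_z = ∂F_y/∂x - ∂F_x/∂y = 50z^2 + 50.

On z = 4, (curl F)_z = 850.

Convert to polar (x = r cos θ, y = r sin θ, dA = r dr dθ); the integrand becomes 850, so

    ∬_D (curl F)_z dA = ∫_0^{2π} ∫_0^{3} (850) · r dr dθ.

Inner (r from 0 to 3): 3825.
Outer (θ from 0 to 2π): 7650π.

Therefore ∮_C F · dr = 7650π.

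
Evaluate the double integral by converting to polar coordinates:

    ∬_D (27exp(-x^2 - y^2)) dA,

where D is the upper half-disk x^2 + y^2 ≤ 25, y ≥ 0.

The region D is 0 ≤ r ≤ 5, 0 ≤ θ ≤ π in polar coordinates, where x = r cos(θ), y = r sin(θ), and dA = r dr dθ.

Under the substitution, the integrand becomes 27exp(-r^2), so

    ∬_D (27exp(-x^2 - y^2)) dA = ∫_{0}^{π} ∫_{0}^{5} (27exp(-r^2)) · r dr dθ.

Inner integral (in r): ∫_{0}^{5} (27exp(-r^2)) · r dr = 27/2 - 27exp(-25)/2.

Outer integral (in θ): ∫_{0}^{π} (27/2 - 27exp(-25)/2) dθ = -27π (1 - exp(25))exp(-25)/2.

Therefore ∬_D (27exp(-x^2 - y^2)) dA = -27π (1 - exp(25))exp(-25)/2.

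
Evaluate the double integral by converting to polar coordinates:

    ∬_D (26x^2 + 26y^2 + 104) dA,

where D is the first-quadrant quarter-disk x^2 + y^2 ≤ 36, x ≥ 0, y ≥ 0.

The region D is 0 ≤ r ≤ 6, 0 ≤ θ ≤ π/2 in polar coordinates, where x = r cos(θ), y = r sin(θ), and dA = r dr dθ.

Under the substitution, the integrand becomes 26r^2 + 104, so

    ∬_D (26x^2 + 26y^2 + 104) dA = ∫_{0}^{π/2} ∫_{0}^{6} (26r^2 + 104) · r dr dθ.

Inner integral (in r): ∫_{0}^{6} (26r^2 + 104) · r dr = 10296.

Outer integral (in θ): ∫_{0}^{π/2} (10296) dθ = 5148π.

Therefore ∬_D (26x^2 + 26y^2 + 104) dA = 5148π.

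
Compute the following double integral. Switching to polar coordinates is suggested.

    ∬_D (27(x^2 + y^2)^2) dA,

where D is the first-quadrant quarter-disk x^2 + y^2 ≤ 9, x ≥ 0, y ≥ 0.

The region D is 0 ≤ r ≤ 3, 0 ≤ θ ≤ π/2 in polar coordinates, where x = r cos(θ), y = r sin(θ), and dA = r dr dθ.

Under the substitution, the integrand becomes 27r^4, so

    ∬_D (27(x^2 + y^2)^2) dA = ∫_{0}^{π/2} ∫_{0}^{3} (27r^4) · r dr dθ.

Inner integral (in r): ∫_{0}^{3} (27r^4) · r dr = 6561/2.

Outer integral (in θ): ∫_{0}^{π/2} (6561/2) dθ = 6561π/4.

Therefore ∬_D (27(x^2 + y^2)^2) dA = 6561π/4.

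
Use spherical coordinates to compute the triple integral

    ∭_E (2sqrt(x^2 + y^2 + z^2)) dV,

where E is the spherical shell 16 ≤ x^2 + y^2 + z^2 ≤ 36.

In spherical coordinates, x = ρ sin(φ) cos(θ), y = ρ sin(φ) sin(θ), z = ρ cos(φ), and dV = ρ^2 sin(φ) dρ dφ dθ.

The integrand becomes 2ρ, so

    ∭_E (2sqrt(x^2 + y^2 + z^2)) dV = ∫_{0}^{2π} ∫_{0}^{π} ∫_{4}^{6} (2ρ) · ρ^2 sin(φ) dρ dφ dθ.

Inner (ρ): 520sin(φ).
Middle (φ): 1040.
Outer (θ): 2080π.

Therefore the triple integral equals 2080π.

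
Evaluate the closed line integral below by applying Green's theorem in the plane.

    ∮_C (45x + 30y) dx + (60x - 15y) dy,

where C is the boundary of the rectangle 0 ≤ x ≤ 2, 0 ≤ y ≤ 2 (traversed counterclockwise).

Green's theorem converts the closed line integral into a double integral over the enclosed region D:

    ∮_C P dx + Q dy = ∬_D (∂Q/∂x - ∂P/∂y) dA.

Here P = 45x + 30y, Q = 60x - 15y, so

    ∂Q/∂x = 60,    ∂P/∂y = 30,
    ∂Q/∂x - ∂P/∂y = 30.

D is the region 0 ≤ x ≤ 2, 0 ≤ y ≤ 2. Evaluating the double integral:

    ∬_D (30) dA = ∫_0^{2} ∫_0^{2} (30) dy dx.

Inner (y from 0 to 2): 60.
Outer (x from 0 to 2): 120.

Therefore ∮_C P dx + Q dy = 120.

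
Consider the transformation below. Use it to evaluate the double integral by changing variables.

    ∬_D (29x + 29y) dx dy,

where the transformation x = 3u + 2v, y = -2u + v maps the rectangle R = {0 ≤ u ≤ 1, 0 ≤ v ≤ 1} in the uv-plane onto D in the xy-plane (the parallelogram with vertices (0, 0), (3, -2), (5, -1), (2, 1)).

Compute the Jacobian determinant of (x, y) with respect to (u, v):

    ∂(x,y)/∂(u,v) = | 3  2 | = (3)(1) - (2)(-2) = 7.
                   | -2  1 |

Its absolute value is |J| = 7 (the area scaling factor).

Substituting x = 3u + 2v, y = -2u + v into the integrand,

    29x + 29y → 29u + 87v,

so the integral becomes

    ∬_R (29u + 87v) · |J| du dv = ∫_0^1 ∫_0^1 (203u + 609v) dv du.

Inner (v): 203u + 609/2.
Outer (u): 406.

Therefore ∬_D (29x + 29y) dx dy = 406.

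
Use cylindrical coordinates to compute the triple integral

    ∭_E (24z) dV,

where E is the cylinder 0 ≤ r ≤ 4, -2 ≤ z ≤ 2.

In cylindrical coordinates, x = r cos(θ), y = r sin(θ), z = z, and dV = r dr dθ dz.

The integrand becomes 24z, so

    ∭_E (24z) dV = ∫_{0}^{2π} ∫_{0}^{4} ∫_{-2}^{2} (24z) · r dz dr dθ.

Inner (z): 0.
Middle (r from 0 to 4): 0.
Outer (θ): 0.

Therefore the triple integral equals 0.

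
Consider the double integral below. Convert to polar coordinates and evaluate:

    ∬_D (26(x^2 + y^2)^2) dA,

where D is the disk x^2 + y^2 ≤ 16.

The region D is 0 ≤ r ≤ 4, 0 ≤ θ ≤ 2π in polar coordinates, where x = r cos(θ), y = r sin(θ), and dA = r dr dθ.

Under the substitution, the integrand becomes 26r^4, so

    ∬_D (26(x^2 + y^2)^2) dA = ∫_{0}^{2π} ∫_{0}^{4} (26r^4) · r dr dθ.

Inner integral (in r): ∫_{0}^{4} (26r^4) · r dr = 53248/3.

Outer integral (in θ): ∫_{0}^{2π} (53248/3) dθ = 106496π/3.

Therefore ∬_D (26(x^2 + y^2)^2) dA = 106496π/3.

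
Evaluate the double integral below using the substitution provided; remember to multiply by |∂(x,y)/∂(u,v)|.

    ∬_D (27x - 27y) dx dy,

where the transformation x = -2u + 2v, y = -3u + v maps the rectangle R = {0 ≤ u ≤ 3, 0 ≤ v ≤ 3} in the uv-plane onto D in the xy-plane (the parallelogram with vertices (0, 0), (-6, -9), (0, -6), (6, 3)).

Compute the Jacobian determinant of (x, y) with respect to (u, v):

    ∂(x,y)/∂(u,v) = | -2  2 | = (-2)(1) - (2)(-3) = 4.
                   | -3  1 |

Its absolute value is |J| = 4 (the area scaling factor).

Substituting x = -2u + 2v, y = -3u + v into the integrand,

    27x - 27y → 27u + 27v,

so the integral becomes

    ∬_R (27u + 27v) · |J| du dv = ∫_0^3 ∫_0^3 (108u + 108v) dv du.

Inner (v): 324u + 486.
Outer (u): 2916.

Therefore ∬_D (27x - 27y) dx dy = 2916.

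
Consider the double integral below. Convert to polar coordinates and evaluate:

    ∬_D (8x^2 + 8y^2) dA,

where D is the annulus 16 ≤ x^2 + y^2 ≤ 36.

The region D is 4 ≤ r ≤ 6, 0 ≤ θ ≤ 2π in polar coordinates, where x = r cos(θ), y = r sin(θ), and dA = r dr dθ.

Under the substitution, the integrand becomes 8r^2, so

    ∬_D (8x^2 + 8y^2) dA = ∫_{0}^{2π} ∫_{4}^{6} (8r^2) · r dr dθ.

Inner integral (in r): ∫_{4}^{6} (8r^2) · r dr = 2080.

Outer integral (in θ): ∫_{0}^{2π} (2080) dθ = 4160π.

Therefore ∬_D (8x^2 + 8y^2) dA = 4160π.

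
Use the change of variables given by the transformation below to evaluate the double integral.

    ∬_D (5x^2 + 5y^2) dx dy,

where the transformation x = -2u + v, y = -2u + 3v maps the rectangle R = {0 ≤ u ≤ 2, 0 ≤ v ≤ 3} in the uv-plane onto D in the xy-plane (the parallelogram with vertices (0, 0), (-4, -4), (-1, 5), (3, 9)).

Compute the Jacobian determinant of (x, y) with respect to (u, v):

    ∂(x,y)/∂(u,v) = | -2  1 | = (-2)(3) - (1)(-2) = -4.
                   | -2  3 |

Its absolute value is |J| = 4 (the area scaling factor).

Substituting x = -2u + v, y = -2u + 3v into the integrand,

    5x^2 + 5y^2 → 40u^2 - 80u v + 50v^2,

so the integral becomes

    ∬_R (40u^2 - 80u v + 50v^2) · |J| du dv = ∫_0^2 ∫_0^3 (160u^2 - 320u v + 200v^2) dv du.

Inner (v): 480u^2 - 1440u + 1800.
Outer (u): 2000.

Therefore ∬_D (5x^2 + 5y^2) dx dy = 2000.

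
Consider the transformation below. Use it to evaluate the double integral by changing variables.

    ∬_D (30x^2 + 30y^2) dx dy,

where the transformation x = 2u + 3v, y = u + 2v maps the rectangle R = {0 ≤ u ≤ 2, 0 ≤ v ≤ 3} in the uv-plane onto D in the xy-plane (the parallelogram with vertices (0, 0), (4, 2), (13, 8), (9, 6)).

Compute the Jacobian determinant of (x, y) with respect to (u, v):

    ∂(x,y)/∂(u,v) = | 2  3 | = (2)(2) - (3)(1) = 1.
                   | 1  2 |

Its absolute value is |J| = 1 (the area scaling factor).

Substituting x = 2u + 3v, y = u + 2v into the integrand,

    30x^2 + 30y^2 → 150u^2 + 480u v + 390v^2,

so the integral becomes

    ∬_R (150u^2 + 480u v + 390v^2) · |J| du dv = ∫_0^2 ∫_0^3 (150u^2 + 480u v + 390v^2) dv du.

Inner (v): 450u^2 + 2160u + 3510.
Outer (u): 12540.

Therefore ∬_D (30x^2 + 30y^2) dx dy = 12540.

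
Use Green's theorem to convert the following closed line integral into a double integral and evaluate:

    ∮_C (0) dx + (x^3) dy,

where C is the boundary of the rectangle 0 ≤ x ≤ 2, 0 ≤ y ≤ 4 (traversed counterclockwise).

Green's theorem converts the closed line integral into a double integral over the enclosed region D:

    ∮_C P dx + Q dy = ∬_D (∂Q/∂x - ∂P/∂y) dA.

Here P = 0, Q = x^3, so

    ∂Q/∂x = 3x^2,    ∂P/∂y = 0,
    ∂Q/∂x - ∂P/∂y = 3x^2.

D is the region 0 ≤ x ≤ 2, 0 ≤ y ≤ 4. Evaluating the double integral:

    ∬_D (3x^2) dA = ∫_0^{2} ∫_0^{4} (3x^2) dy dx.

Inner (y from 0 to 4): 12x^2.
Outer (x from 0 to 2): 32.

Therefore ∮_C P dx + Q dy = 32.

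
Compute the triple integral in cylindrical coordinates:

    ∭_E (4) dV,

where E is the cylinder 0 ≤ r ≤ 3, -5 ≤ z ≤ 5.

In cylindrical coordinates, x = r cos(θ), y = r sin(θ), z = z, and dV = r dr dθ dz.

The integrand becomes 4, so

    ∭_E (4) dV = ∫_{0}^{2π} ∫_{0}^{3} ∫_{-5}^{5} (4) · r dz dr dθ.

Inner (z): 40r.
Middle (r from 0 to 3): 180.
Outer (θ): 360π.

Therefore the triple integral equals 360π.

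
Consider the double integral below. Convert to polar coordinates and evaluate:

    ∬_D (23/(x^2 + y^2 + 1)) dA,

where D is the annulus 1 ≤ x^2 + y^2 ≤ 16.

The region D is 1 ≤ r ≤ 4, 0 ≤ θ ≤ 2π in polar coordinates, where x = r cos(θ), y = r sin(θ), and dA = r dr dθ.

Under the substitution, the integrand becomes 23/(r^2 + 1), so

    ∬_D (23/(x^2 + y^2 + 1)) dA = ∫_{0}^{2π} ∫_{1}^{4} (23/(r^2 + 1)) · r dr dθ.

Inner integral (in r): ∫_{1}^{4} (23/(r^2 + 1)) · r dr = log(34271896307633sqrt(34)/4096).

Outer integral (in θ): ∫_{0}^{2π} (log(34271896307633sqrt(34)/4096)) dθ = log((34271896307633sqrt(34)/4096)^(2π)).

Therefore ∬_D (23/(x^2 + y^2 + 1)) dA = log((34271896307633sqrt(34)/4096)^(2π)).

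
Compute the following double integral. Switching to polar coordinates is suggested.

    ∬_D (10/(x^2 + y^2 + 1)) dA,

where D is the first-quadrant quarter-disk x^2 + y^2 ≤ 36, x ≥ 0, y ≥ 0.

The region D is 0 ≤ r ≤ 6, 0 ≤ θ ≤ π/2 in polar coordinates, where x = r cos(θ), y = r sin(θ), and dA = r dr dθ.

Under the substitution, the integrand becomes 10/(r^2 + 1), so

    ∬_D (10/(x^2 + y^2 + 1)) dA = ∫_{0}^{π/2} ∫_{0}^{6} (10/(r^2 + 1)) · r dr dθ.

Inner integral (in r): ∫_{0}^{6} (10/(r^2 + 1)) · r dr = log(69343957).

Outer integral (in θ): ∫_{0}^{π/2} (log(69343957)) dθ = log(69343957^(π/2)).

Therefore ∬_D (10/(x^2 + y^2 + 1)) dA = log(69343957^(π/2)).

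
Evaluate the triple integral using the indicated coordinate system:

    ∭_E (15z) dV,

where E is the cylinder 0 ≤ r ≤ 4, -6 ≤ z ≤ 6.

In cylindrical coordinates, x = r cos(θ), y = r sin(θ), z = z, and dV = r dr dθ dz.

The integrand becomes 15z, so

    ∭_E (15z) dV = ∫_{0}^{2π} ∫_{0}^{4} ∫_{-6}^{6} (15z) · r dz dr dθ.

Inner (z): 0.
Middle (r from 0 to 4): 0.
Outer (θ): 0.

Therefore the triple integral equals 0.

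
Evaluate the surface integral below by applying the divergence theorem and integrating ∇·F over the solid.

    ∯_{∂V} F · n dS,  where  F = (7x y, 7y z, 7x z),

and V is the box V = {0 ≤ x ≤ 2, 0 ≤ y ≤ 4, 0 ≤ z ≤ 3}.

By the divergence theorem,

    ∯_{∂V} F · n dS = ∭_V (∇ · F) dV.

Compute the divergence:
    ∇ · F = ∂F_x/∂x + ∂F_y/∂y + ∂F_z/∂z = 7y + 7z + 7x = 7x + 7y + 7z.

V is a rectangular box, so dV = dx dy dz with 0 ≤ x ≤ 2, 0 ≤ y ≤ 4, 0 ≤ z ≤ 3.

Integrate (7x + 7y + 7z) over V as an iterated integral:

    ∭_V (∇·F) dV = ∫_0^{2} ∫_0^{4} ∫_0^{3} (7x + 7y + 7z) dz dy dx.

Inner (z from 0 to 3): 21x + 21y + 63/2.
Middle (y from 0 to 4): 84x + 294.
Outer (x from 0 to 2): 756.

Therefore ∯_{∂V} F · n dS = 756.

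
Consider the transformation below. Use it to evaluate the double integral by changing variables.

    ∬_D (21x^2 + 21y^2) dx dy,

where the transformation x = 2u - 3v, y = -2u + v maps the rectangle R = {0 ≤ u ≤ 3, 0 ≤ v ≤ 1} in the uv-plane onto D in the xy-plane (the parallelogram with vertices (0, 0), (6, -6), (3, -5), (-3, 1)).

Compute the Jacobian determinant of (x, y) with respect to (u, v):

    ∂(x,y)/∂(u,v) = | 2  -3 | = (2)(1) - (-3)(-2) = -4.
                   | -2  1 |

Its absolute value is |J| = 4 (the area scaling factor).

Substituting x = 2u - 3v, y = -2u + v into the integrand,

    21x^2 + 21y^2 → 168u^2 - 336u v + 210v^2,

so the integral becomes

    ∬_R (168u^2 - 336u v + 210v^2) · |J| du dv = ∫_0^3 ∫_0^1 (672u^2 - 1344u v + 840v^2) dv du.

Inner (v): 672u^2 - 672u + 280.
Outer (u): 3864.

Therefore ∬_D (21x^2 + 21y^2) dx dy = 3864.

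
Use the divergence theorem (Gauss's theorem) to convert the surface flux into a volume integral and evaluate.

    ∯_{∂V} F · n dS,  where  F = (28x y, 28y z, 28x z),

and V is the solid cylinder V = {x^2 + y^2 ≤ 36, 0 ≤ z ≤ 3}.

By the divergence theorem,

    ∯_{∂V} F · n dS = ∭_V (∇ · F) dV.

Compute the divergence:
    ∇ · F = ∂F_x/∂x + ∂F_y/∂y + ∂F_z/∂z = 28y + 28z + 28x = 28x + 28y + 28z.

In cylindrical coordinates, x = r cos(θ), y = r sin(θ), z = z, dV = r dr dθ dz, with 0 ≤ r ≤ 6, 0 ≤ θ ≤ 2π, 0 ≤ z ≤ 3.

The integrand, after substitution and multiplying by the volume element, becomes (28sqrt(2)r sin(θ + π/4) + 28z) · r, so

    ∭_V (∇·F) dV = ∫_0^{2π} ∫_0^{6} ∫_0^{3} (28sqrt(2)r sin(θ + π/4) + 28z) · r dz dr dθ.

Inner (z from 0 to 3): 42r (2sqrt(2)r sin(θ + π/4) + 3).
Middle (r from 0 to 6): 6048sqrt(2)sin(θ + π/4) + 2268.
Outer (θ from 0 to 2π): 4536π.

Therefore ∯_{∂V} F · n dS = 4536π.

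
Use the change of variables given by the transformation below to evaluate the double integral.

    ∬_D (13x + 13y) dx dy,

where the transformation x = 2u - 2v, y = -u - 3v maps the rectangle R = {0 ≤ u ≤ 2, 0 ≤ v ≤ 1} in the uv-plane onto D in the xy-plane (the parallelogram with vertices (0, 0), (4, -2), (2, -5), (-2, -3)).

Compute the Jacobian determinant of (x, y) with respect to (u, v):

    ∂(x,y)/∂(u,v) = | 2  -2 | = (2)(-3) - (-2)(-1) = -8.
                   | -1  -3 |

Its absolute value is |J| = 8 (the area scaling factor).

Substituting x = 2u - 2v, y = -u - 3v into the integrand,

    13x + 13y → 13u - 65v,

so the integral becomes

    ∬_R (13u - 65v) · |J| du dv = ∫_0^2 ∫_0^1 (104u - 520v) dv du.

Inner (v): 104u - 260.
Outer (u): -312.

Therefore ∬_D (13x + 13y) dx dy = -312.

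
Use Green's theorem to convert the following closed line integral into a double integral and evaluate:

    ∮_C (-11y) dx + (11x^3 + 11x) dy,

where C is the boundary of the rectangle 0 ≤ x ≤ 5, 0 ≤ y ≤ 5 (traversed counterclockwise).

Green's theorem converts the closed line integral into a double integral over the enclosed region D:

    ∮_C P dx + Q dy = ∬_D (∂Q/∂x - ∂P/∂y) dA.

Here P = -11y, Q = 11x^3 + 11x, so

    ∂Q/∂x = 33x^2 + 11,    ∂P/∂y = -11,
    ∂Q/∂x - ∂P/∂y = 33x^2 + 22.

D is the region 0 ≤ x ≤ 5, 0 ≤ y ≤ 5. Evaluating the double integral:

    ∬_D (33x^2 + 22) dA = ∫_0^{5} ∫_0^{5} (33x^2 + 22) dy dx.

Inner (y from 0 to 5): 165x^2 + 110.
Outer (x from 0 to 5): 7425.

Therefore ∮_C P dx + Q dy = 7425.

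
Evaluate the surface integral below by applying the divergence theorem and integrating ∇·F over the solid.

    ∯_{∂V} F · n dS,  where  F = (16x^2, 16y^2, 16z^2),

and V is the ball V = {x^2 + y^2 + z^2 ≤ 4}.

By the divergence theorem,

    ∯_{∂V} F · n dS = ∭_V (∇ · F) dV.

Compute the divergence:
    ∇ · F = ∂F_x/∂x + ∂F_y/∂y + ∂F_z/∂z = 32x + 32y + 32z.

In spherical coordinates, x = ρ sin(φ) cos(θ), y = ρ sin(φ) sin(θ), z = ρ cos(φ), dV = ρ^2 sin(φ) dρ dφ dθ, with 0 ≤ ρ ≤ 2, 0 ≤ φ ≤ π, 0 ≤ θ ≤ 2π.

The integrand, after substitution and multiplying by the volume element, becomes (32ρ (sqrt(2)sin(φ)sin(θ + π/4) + cos(φ))) · ρ^2 sin(φ), so

    ∭_V (∇·F) dV = ∫_0^{2π} ∫_0^{π} ∫_0^{2} (32ρ (sqrt(2)sin(φ)sin(θ + π/4) + cos(φ))) · ρ^2 sin(φ) dρ dφ dθ.

Inner (ρ from 0 to 2): 128(sqrt(2)sin(φ)sin(θ + π/4) + cos(φ))sin(φ).
Middle (φ from 0 to π): 64sqrt(2)π sin(θ + π/4).
Outer (θ from 0 to 2π): 0.

Therefore ∯_{∂V} F · n dS = 0.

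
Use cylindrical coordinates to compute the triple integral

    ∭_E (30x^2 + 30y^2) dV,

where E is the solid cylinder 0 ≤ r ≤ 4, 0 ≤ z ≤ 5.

In cylindrical coordinates, x = r cos(θ), y = r sin(θ), z = z, and dV = r dr dθ dz.

The integrand becomes 30r^2, so

    ∭_E (30x^2 + 30y^2) dV = ∫_{0}^{2π} ∫_{0}^{4} ∫_{0}^{5} (30r^2) · r dz dr dθ.

Inner (z): 150r^3.
Middle (r from 0 to 4): 9600.
Outer (θ): 19200π.

Therefore the triple integral equals 19200π.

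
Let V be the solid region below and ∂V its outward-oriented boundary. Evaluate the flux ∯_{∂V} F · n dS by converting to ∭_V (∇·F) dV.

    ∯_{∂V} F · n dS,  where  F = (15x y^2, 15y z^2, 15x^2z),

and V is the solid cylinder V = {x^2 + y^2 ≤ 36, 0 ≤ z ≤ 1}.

By the divergence theorem,

    ∯_{∂V} F · n dS = ∭_V (∇ · F) dV.

Compute the divergence:
    ∇ · F = ∂F_x/∂x + ∂F_y/∂y + ∂F_z/∂z = 15y^2 + 15z^2 + 15x^2 = 15x^2 + 15y^2 + 15z^2.

In cylindrical coordinates, x = r cos(θ), y = r sin(θ), z = z, dV = r dr dθ dz, with 0 ≤ r ≤ 6, 0 ≤ θ ≤ 2π, 0 ≤ z ≤ 1.

The integrand, after substitution and multiplying by the volume element, becomes (15r^2 + 15z^2) · r, so

    ∭_V (∇·F) dV = ∫_0^{2π} ∫_0^{6} ∫_0^{1} (15r^2 + 15z^2) · r dz dr dθ.

Inner (z from 0 to 1): 15r^3 + 5r.
Middle (r from 0 to 6): 4950.
Outer (θ from 0 to 2π): 9900π.

Therefore ∯_{∂V} F · n dS = 9900π.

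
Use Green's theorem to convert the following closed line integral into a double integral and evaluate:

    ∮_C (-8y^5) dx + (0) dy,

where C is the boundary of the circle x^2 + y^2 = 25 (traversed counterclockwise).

Green's theorem converts the closed line integral into a double integral over the enclosed region D:

    ∮_C P dx + Q dy = ∬_D (∂Q/∂x - ∂P/∂y) dA.

Here P = -8y^5, Q = 0, so

    ∂Q/∂x = 0,    ∂P/∂y = -40y^4,
    ∂Q/∂x - ∂P/∂y = 40y^4.

D is the region x^2 + y^2 ≤ 25. Evaluating the double integral:

In polar coordinates (x = r cos θ, y = r sin θ, dA = r dr dθ) the integrand becomes 40r^4sin(θ)^4, so

    ∬_D (40y^4) dA = ∫_0^{2π} ∫_0^{5} (40r^4sin(θ)^4) · r dr dθ.

Inner (r from 0 to 5): 312500sin(θ)^4/3.
Outer (θ from 0 to 2π): 78125π.

Therefore ∮_C P dx + Q dy = 78125π.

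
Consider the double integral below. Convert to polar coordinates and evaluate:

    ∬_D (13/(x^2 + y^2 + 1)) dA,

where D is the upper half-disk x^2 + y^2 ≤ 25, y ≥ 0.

The region D is 0 ≤ r ≤ 5, 0 ≤ θ ≤ π in polar coordinates, where x = r cos(θ), y = r sin(θ), and dA = r dr dθ.

Under the substitution, the integrand becomes 13/(r^2 + 1), so

    ∬_D (13/(x^2 + y^2 + 1)) dA = ∫_{0}^{π} ∫_{0}^{5} (13/(r^2 + 1)) · r dr dθ.

Inner integral (in r): ∫_{0}^{5} (13/(r^2 + 1)) · r dr = 13log(26)/2.

Outer integral (in θ): ∫_{0}^{π} (13log(26)/2) dθ = 13π log(26)/2.

Therefore ∬_D (13/(x^2 + y^2 + 1)) dA = 13π log(26)/2.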